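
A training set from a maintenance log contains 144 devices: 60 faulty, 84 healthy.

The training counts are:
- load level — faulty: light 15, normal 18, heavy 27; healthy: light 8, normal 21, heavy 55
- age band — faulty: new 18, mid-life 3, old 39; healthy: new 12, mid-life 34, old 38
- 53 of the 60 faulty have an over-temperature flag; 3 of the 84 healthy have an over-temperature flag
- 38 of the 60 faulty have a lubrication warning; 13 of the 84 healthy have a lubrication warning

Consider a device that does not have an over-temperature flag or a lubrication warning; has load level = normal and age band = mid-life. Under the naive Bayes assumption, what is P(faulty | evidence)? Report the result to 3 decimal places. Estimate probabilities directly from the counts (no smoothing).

faulty: (60/144) × (18/60) × (3/60) × (7/60) × (22/60) ≈ 0.000267361
healthy: (84/144) × (21/84) × (34/84) × (81/84) × (71/84) ≈ 0.0481107
P(faulty | x) = 0.000267361 / 0.048378061 ≈ 0.006

0.006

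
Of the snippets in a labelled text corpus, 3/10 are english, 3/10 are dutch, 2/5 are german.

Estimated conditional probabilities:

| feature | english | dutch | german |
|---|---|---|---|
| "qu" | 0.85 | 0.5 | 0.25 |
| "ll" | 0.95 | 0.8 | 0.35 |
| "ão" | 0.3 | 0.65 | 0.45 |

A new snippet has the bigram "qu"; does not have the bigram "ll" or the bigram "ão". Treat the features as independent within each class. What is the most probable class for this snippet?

german

english: 0.3 × 0.85 × (1−0.95) × (1−0.3) = 0.008925
dutch: 0.3 × 0.5 × (1−0.8) × (1−0.65) = 0.0105
german: 0.4 × 0.25 × (1−0.35) × (1−0.45) = 0.03575
Highest score → german.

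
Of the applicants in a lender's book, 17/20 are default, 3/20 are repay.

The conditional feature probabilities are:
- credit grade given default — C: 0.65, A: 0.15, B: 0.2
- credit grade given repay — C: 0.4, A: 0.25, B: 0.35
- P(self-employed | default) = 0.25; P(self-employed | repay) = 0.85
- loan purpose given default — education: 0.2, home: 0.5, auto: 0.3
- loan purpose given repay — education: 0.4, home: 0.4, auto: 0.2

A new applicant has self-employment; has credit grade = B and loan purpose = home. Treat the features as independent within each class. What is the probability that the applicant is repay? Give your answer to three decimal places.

0.457

default: 0.85 × 0.2 × 0.25 × 0.5 = 0.02125
repay: 0.15 × 0.35 × 0.85 × 0.4 = 0.01785
P(repay | x) = 0.01785 / 0.0391 ≈ 0.457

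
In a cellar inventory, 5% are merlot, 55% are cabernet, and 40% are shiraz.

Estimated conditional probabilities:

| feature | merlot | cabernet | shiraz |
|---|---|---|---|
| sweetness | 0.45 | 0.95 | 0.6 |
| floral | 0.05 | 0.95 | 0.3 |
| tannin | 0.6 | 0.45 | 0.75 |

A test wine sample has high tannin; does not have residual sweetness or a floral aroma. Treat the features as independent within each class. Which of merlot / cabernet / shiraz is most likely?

merlot: 0.05 × (1−0.45) × (1−0.05) × 0.6 = 0.015675
cabernet: 0.55 × (1−0.95) × (1−0.95) × 0.45 = 0.00061875
shiraz: 0.4 × (1−0.6) × (1−0.3) × 0.75 = 0.084
Highest score → shiraz.

shiraz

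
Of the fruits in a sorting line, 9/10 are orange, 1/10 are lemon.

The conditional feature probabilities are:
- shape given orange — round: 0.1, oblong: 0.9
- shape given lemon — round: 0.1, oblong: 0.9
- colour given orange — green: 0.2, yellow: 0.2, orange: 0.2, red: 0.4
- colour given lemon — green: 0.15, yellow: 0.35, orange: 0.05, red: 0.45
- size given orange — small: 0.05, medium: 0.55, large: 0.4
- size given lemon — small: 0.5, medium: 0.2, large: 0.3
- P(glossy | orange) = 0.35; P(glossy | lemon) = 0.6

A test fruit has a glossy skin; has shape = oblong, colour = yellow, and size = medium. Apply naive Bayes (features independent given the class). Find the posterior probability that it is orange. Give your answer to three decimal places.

orange: 0.9 × 0.9 × 0.2 × 0.55 × 0.35 = 0.031185
lemon: 0.1 × 0.9 × 0.35 × 0.2 × 0.6 = 0.00378
P(orange | x) = 0.031185 / 0.034965 ≈ 0.892

0.892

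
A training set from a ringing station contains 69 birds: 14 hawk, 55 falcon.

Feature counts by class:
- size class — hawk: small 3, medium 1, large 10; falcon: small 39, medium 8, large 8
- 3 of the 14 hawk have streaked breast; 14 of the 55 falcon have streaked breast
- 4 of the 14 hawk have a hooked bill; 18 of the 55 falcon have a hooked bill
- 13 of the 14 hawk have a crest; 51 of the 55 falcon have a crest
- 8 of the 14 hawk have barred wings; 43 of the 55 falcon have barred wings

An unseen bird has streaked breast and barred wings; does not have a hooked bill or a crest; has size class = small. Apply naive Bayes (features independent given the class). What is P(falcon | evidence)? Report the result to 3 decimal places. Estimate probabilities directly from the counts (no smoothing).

0.953

hawk: (14/69) × (3/14) × (3/14) × (10/14) × (1/14) × (8/14) ≈ 0.000271626
falcon: (55/69) × (39/55) × (14/55) × (37/55) × (4/55) × (43/55) ≈ 0.0055033
P(falcon | x) = 0.0055033 / 0.005774926 ≈ 0.953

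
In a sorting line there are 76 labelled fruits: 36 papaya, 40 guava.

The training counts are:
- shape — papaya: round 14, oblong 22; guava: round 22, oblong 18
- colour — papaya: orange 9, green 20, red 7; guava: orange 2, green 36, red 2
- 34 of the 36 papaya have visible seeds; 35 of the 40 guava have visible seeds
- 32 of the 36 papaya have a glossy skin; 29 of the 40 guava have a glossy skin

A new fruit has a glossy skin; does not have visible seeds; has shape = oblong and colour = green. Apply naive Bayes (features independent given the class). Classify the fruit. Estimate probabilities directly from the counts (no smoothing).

guava

papaya: (36/76) × (22/36) × (20/36) × (2/36) × (32/36) ≈ 0.00794166
guava: (40/76) × (18/40) × (36/40) × (5/40) × (29/40) ≈ 0.0193174
Highest score → guava.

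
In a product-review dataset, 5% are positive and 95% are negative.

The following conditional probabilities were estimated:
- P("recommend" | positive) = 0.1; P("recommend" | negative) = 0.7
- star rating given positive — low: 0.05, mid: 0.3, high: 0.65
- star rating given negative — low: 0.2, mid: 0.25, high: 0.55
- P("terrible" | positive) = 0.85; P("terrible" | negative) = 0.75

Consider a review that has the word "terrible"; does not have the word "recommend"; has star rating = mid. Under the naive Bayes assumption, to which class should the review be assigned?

negative

positive: 0.05 × (1−0.1) × 0.3 × 0.85 = 0.011475
negative: 0.95 × (1−0.7) × 0.25 × 0.75 = 0.0534375
Highest score → negative.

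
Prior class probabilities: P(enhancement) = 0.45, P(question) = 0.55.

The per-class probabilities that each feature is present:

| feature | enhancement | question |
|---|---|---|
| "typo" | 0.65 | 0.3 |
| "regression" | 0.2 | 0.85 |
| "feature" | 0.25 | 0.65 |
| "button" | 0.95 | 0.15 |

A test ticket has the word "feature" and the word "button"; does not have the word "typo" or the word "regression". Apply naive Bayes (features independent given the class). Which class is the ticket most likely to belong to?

enhancement

enhancement: 0.45 × (1−0.65) × (1−0.2) × 0.25 × 0.95 = 0.029925
question: 0.55 × (1−0.3) × (1−0.85) × 0.65 × 0.15 = 0.005630625
Highest score → enhancement.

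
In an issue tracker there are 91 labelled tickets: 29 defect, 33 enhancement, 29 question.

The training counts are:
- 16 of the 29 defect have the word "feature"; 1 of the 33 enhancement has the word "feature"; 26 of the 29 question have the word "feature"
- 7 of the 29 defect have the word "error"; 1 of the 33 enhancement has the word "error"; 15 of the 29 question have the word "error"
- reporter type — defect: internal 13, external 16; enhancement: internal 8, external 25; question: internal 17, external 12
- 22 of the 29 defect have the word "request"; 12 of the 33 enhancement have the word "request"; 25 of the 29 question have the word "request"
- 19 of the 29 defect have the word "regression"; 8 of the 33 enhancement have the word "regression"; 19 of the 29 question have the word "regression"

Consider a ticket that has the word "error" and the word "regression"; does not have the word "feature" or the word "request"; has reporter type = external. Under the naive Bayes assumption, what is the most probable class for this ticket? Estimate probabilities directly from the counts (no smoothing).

defect

defect: (29/91) × (13/29) × (7/29) × (16/29) × (7/29) × (19/29) ≈ 0.00300871
enhancement: (33/91) × (32/33) × (1/33) × (25/33) × (21/33) × (8/33) ≈ 0.00124538
question: (29/91) × (3/29) × (15/29) × (12/29) × (4/29) × (19/29) ≈ 0.000637638
Highest score → defect.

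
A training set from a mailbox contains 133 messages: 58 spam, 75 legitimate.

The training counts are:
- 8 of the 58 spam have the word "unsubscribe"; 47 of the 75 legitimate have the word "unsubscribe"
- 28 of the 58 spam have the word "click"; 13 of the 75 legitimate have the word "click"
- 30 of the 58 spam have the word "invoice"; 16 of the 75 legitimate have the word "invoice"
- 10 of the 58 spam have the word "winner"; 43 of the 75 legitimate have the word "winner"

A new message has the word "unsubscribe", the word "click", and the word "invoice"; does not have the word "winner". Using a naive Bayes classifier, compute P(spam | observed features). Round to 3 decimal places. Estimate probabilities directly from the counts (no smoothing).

spam: (58/133) × (8/58) × (28/58) × (30/58) × (48/58) ≈ 0.0124301
legitimate: (75/133) × (47/75) × (13/75) × (16/75) × (32/75) ≈ 0.0055754
P(spam | x) = 0.0124301 / 0.0180055 ≈ 0.690

0.690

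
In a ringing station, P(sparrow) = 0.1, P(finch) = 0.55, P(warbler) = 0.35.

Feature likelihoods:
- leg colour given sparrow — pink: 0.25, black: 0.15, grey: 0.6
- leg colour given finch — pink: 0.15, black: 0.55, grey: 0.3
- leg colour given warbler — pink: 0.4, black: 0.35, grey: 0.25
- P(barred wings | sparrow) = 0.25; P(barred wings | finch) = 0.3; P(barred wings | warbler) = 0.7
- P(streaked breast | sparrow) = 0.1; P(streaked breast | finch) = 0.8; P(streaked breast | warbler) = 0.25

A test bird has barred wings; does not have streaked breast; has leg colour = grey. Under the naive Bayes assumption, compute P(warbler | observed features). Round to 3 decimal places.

0.663

sparrow: 0.1 × 0.6 × 0.25 × (1−0.1) = 0.0135
finch: 0.55 × 0.3 × 0.3 × (1−0.8) = 0.0099
warbler: 0.35 × 0.25 × 0.7 × (1−0.25) = 0.0459375
P(warbler | x) = 0.0459375 / 0.0693375 ≈ 0.663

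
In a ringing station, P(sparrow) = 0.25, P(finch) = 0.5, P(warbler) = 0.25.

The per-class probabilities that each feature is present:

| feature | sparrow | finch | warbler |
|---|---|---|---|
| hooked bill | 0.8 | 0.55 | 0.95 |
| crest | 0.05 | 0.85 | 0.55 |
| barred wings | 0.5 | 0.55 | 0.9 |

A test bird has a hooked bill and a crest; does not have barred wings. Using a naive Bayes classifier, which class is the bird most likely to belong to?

sparrow: 0.25 × 0.8 × 0.05 × (1−0.5) = 0.005
finch: 0.5 × 0.55 × 0.85 × (1−0.55) = 0.1051875
warbler: 0.25 × 0.95 × 0.55 × (1−0.9) = 0.0130625
Highest score → finch.

finch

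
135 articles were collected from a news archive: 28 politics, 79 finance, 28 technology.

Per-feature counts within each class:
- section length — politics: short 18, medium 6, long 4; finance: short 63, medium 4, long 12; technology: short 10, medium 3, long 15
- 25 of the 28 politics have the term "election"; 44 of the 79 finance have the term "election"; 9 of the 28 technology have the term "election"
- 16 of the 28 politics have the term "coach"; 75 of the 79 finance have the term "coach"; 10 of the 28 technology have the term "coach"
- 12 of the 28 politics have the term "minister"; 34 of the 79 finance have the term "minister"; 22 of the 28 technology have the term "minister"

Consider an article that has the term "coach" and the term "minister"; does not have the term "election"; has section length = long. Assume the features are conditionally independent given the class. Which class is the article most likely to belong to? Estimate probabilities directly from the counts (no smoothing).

politics: (28/135) × (4/28) × (3/28) × (16/28) × (12/28) ≈ 0.000777454
finance: (79/135) × (12/79) × (35/79) × (75/79) × (34/79) ≈ 0.0160907
technology: (28/135) × (15/28) × (19/28) × (10/28) × (22/28) ≈ 0.0211573
Highest score → technology.

technology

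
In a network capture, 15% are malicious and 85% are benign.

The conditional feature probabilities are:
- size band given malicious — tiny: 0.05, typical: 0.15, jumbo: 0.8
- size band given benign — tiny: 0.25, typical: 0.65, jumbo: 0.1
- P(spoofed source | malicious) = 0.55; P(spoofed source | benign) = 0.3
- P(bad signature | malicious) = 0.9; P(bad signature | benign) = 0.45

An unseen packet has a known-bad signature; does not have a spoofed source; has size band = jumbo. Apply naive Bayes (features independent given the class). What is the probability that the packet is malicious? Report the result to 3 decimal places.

malicious: 0.15 × 0.8 × (1−0.55) × 0.9 = 0.0486
benign: 0.85 × 0.1 × (1−0.3) × 0.45 = 0.026775
P(malicious | x) = 0.0486 / 0.075375 ≈ 0.645

0.645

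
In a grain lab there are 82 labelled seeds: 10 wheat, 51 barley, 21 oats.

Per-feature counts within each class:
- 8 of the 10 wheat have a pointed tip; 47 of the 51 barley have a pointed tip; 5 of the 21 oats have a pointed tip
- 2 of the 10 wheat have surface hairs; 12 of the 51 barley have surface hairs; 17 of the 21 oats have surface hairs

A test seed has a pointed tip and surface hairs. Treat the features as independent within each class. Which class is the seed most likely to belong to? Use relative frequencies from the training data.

wheat: (10/82) × (8/10) × (2/10) ≈ 0.0195122
barley: (51/82) × (47/51) × (12/51) ≈ 0.134864
oats: (21/82) × (5/21) × (17/21) ≈ 0.0493612
Highest score → barley.

barley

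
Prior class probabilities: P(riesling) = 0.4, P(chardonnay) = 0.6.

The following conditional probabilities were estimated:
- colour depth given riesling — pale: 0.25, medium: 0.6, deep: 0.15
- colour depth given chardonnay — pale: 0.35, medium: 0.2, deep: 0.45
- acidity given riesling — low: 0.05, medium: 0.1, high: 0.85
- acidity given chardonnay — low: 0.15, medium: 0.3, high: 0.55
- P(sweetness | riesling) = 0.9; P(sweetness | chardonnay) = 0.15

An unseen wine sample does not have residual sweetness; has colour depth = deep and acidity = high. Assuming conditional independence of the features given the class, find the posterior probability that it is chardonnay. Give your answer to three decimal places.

0.961

riesling: 0.4 × 0.15 × 0.85 × (1−0.9) = 0.0051
chardonnay: 0.6 × 0.45 × 0.55 × (1−0.15) = 0.126225
P(chardonnay | x) = 0.126225 / 0.131325 ≈ 0.961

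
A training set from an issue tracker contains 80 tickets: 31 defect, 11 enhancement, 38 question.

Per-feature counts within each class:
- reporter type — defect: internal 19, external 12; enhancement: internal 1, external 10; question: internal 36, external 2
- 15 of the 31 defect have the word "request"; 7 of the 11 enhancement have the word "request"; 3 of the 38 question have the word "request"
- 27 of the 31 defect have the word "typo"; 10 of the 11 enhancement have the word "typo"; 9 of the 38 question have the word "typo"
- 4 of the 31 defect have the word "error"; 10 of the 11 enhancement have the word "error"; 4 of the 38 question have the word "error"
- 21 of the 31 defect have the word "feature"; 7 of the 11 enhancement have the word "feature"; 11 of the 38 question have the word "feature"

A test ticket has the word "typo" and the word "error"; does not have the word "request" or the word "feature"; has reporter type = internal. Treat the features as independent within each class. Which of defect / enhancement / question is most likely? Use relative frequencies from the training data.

question

defect: (31/80) × (19/31) × (16/31) × (27/31) × (4/31) × (10/31) ≈ 0.00444386
enhancement: (11/80) × (1/11) × (4/11) × (10/11) × (10/11) × (4/11) ≈ 0.00136603
question: (38/80) × (36/38) × (35/38) × (9/38) × (4/38) × (27/38) ≈ 0.00734197
Highest score → question.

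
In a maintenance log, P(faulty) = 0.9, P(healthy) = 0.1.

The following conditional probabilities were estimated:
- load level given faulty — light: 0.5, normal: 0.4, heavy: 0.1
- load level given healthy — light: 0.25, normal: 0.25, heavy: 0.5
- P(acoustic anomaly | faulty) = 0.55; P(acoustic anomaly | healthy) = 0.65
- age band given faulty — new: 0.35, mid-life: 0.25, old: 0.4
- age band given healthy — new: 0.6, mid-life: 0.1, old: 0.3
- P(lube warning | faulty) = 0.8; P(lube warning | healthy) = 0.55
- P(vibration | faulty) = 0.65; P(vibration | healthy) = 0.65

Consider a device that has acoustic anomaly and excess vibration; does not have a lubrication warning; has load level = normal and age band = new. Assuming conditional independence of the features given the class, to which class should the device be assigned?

faulty

faulty: 0.9 × 0.4 × 0.55 × 0.35 × (1−0.8) × 0.65 = 0.009009
healthy: 0.1 × 0.25 × 0.65 × 0.6 × (1−0.55) × 0.65 = 0.002851875
Highest score → faulty.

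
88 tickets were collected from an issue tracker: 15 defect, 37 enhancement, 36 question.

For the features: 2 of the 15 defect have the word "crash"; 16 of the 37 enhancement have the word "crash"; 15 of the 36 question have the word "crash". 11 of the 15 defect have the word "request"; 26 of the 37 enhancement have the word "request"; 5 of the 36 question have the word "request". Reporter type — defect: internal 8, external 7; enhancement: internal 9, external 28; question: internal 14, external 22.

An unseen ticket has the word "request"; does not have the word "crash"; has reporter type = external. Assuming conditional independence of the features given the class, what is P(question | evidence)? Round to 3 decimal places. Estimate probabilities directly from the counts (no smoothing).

0.102

defect: (15/88) × (13/15) × (11/15) × (7/15) ≈ 0.0505556
enhancement: (37/88) × (21/37) × (26/37) × (28/37) ≈ 0.126901
question: (36/88) × (21/36) × (5/36) × (22/36) ≈ 0.0202546
P(question | x) = 0.0202546 / 0.1977112 ≈ 0.102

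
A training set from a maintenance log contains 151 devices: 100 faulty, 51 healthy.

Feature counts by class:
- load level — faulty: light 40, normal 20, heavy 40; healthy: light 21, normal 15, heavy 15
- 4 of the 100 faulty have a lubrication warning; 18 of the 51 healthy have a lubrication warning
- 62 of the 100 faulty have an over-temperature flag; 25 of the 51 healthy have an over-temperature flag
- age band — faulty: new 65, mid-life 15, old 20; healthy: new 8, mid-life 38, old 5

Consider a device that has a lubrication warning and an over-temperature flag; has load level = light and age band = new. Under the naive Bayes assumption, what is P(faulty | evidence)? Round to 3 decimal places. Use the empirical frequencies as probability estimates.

faulty: (100/151) × (40/100) × (4/100) × (62/100) × (65/100) ≈ 0.0042702
healthy: (51/151) × (21/51) × (18/51) × (25/51) × (8/51) ≈ 0.00377428
P(faulty | x) = 0.0042702 / 0.00804448 ≈ 0.531

0.531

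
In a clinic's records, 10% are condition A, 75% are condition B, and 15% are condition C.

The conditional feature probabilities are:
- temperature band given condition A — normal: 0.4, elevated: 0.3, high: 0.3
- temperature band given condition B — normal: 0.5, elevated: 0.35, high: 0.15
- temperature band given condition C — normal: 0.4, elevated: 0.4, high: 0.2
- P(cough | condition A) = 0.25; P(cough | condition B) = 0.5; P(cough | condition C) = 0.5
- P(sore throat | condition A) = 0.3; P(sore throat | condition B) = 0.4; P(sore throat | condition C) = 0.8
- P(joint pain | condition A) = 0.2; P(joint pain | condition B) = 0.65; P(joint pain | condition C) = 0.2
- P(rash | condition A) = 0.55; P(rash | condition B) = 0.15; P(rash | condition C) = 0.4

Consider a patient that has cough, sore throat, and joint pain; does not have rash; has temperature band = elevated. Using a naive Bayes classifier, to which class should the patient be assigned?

condition B

condition A: 0.1 × 0.3 × 0.25 × 0.3 × 0.2 × (1−0.55) = 0.0002025
condition B: 0.75 × 0.35 × 0.5 × 0.4 × 0.65 × (1−0.15) = 0.02900625
condition C: 0.15 × 0.4 × 0.5 × 0.8 × 0.2 × (1−0.4) = 0.00288
Highest score → condition B.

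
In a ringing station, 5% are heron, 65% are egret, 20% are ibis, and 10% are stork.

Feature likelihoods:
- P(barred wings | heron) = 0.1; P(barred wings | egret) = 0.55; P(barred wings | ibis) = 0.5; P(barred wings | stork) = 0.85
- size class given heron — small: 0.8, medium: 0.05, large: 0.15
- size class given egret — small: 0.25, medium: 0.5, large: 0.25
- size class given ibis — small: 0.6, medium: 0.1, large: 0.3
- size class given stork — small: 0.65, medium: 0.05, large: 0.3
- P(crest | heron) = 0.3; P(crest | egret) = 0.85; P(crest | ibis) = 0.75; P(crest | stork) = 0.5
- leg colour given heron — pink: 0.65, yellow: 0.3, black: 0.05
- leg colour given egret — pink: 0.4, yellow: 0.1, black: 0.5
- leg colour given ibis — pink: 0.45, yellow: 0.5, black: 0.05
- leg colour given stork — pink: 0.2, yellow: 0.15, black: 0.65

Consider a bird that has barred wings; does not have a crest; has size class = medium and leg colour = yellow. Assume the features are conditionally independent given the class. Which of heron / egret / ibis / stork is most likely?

heron: 0.05 × 0.1 × 0.05 × (1−0.3) × 0.3 = 0.0000525
egret: 0.65 × 0.55 × 0.5 × (1−0.85) × 0.1 = 0.00268125
ibis: 0.2 × 0.5 × 0.1 × (1−0.75) × 0.5 = 0.00125
stork: 0.1 × 0.85 × 0.05 × (1−0.5) × 0.15 = 0.00031875
Highest score → egret.

egret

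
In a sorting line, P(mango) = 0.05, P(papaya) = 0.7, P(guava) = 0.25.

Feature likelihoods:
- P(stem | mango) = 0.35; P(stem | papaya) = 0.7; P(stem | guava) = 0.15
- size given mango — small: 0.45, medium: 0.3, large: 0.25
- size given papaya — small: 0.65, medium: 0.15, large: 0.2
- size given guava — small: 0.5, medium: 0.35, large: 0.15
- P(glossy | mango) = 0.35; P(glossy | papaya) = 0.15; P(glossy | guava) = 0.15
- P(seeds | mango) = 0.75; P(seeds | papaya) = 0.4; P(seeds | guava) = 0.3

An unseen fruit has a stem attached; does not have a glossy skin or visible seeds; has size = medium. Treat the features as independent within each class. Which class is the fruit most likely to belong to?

papaya

mango: 0.05 × 0.35 × 0.3 × (1−0.35) × (1−0.75) = 0.000853125
papaya: 0.7 × 0.7 × 0.15 × (1−0.15) × (1−0.4) = 0.037485
guava: 0.25 × 0.15 × 0.35 × (1−0.15) × (1−0.3) = 0.007809375
Highest score → papaya.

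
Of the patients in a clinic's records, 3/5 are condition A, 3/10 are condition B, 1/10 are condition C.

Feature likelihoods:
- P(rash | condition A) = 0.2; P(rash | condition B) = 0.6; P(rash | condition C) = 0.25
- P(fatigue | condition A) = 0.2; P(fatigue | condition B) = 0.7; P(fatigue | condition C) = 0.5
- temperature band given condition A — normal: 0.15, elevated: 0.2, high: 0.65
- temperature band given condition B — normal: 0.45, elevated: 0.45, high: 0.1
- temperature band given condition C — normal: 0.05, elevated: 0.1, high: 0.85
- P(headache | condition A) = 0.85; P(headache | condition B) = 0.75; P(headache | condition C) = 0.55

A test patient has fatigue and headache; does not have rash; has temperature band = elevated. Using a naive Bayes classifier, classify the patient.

condition A: 0.6 × (1−0.2) × 0.2 × 0.2 × 0.85 = 0.01632
condition B: 0.3 × (1−0.6) × 0.7 × 0.45 × 0.75 = 0.02835
condition C: 0.1 × (1−0.25) × 0.5 × 0.1 × 0.55 = 0.0020625
Highest score → condition B.

condition B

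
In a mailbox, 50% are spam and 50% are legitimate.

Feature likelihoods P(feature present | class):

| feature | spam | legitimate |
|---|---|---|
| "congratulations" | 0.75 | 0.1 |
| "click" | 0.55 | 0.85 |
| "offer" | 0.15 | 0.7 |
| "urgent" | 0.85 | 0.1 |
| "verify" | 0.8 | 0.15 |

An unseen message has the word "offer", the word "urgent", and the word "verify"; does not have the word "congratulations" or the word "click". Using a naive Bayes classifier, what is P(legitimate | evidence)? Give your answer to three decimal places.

0.110

spam: 0.5 × (1−0.75) × (1−0.55) × 0.15 × 0.85 × 0.8 = 0.0057375
legitimate: 0.5 × (1−0.1) × (1−0.85) × 0.7 × 0.1 × 0.15 = 0.00070875
P(legitimate | x) = 0.00070875 / 0.00644625 ≈ 0.110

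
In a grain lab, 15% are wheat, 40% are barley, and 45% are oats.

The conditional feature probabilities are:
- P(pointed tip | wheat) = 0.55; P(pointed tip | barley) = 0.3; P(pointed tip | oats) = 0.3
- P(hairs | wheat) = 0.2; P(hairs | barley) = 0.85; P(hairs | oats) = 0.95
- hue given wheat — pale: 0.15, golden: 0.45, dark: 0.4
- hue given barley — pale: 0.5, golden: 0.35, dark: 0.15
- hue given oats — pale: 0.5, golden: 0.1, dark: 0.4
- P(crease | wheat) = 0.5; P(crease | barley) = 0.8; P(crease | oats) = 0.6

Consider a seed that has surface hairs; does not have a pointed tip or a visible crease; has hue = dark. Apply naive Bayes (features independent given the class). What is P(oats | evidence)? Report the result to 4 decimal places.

0.8295

wheat: 0.15 × (1−0.55) × 0.2 × 0.4 × (1−0.5) = 0.0027
barley: 0.4 × (1−0.3) × 0.85 × 0.15 × (1−0.8) = 0.00714
oats: 0.45 × (1−0.3) × 0.95 × 0.4 × (1−0.6) = 0.04788
P(oats | x) = 0.04788 / 0.05772 ≈ 0.8295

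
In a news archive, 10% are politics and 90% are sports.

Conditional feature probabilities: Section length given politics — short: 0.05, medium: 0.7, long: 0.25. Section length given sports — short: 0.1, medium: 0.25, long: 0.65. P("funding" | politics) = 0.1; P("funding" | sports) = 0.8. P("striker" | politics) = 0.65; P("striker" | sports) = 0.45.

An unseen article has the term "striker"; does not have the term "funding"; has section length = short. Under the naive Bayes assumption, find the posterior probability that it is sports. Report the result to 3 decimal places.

politics: 0.1 × 0.05 × (1−0.1) × 0.65 = 0.002925
sports: 0.9 × 0.1 × (1−0.8) × 0.45 = 0.0081
P(sports | x) = 0.0081 / 0.011025 ≈ 0.735

0.735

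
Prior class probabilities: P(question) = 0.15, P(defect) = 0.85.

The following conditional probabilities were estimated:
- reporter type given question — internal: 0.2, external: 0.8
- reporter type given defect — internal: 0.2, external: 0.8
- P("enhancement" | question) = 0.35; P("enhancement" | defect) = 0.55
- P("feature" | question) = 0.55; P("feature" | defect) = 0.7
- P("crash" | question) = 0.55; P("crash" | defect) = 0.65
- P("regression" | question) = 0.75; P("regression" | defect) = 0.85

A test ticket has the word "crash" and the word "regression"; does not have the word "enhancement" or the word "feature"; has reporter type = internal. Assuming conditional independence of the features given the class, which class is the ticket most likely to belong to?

defect

question: 0.15 × 0.2 × (1−0.35) × (1−0.55) × 0.55 × 0.75 = 0.0036196875
defect: 0.85 × 0.2 × (1−0.55) × (1−0.7) × 0.65 × 0.85 = 0.012679875
Highest score → defect.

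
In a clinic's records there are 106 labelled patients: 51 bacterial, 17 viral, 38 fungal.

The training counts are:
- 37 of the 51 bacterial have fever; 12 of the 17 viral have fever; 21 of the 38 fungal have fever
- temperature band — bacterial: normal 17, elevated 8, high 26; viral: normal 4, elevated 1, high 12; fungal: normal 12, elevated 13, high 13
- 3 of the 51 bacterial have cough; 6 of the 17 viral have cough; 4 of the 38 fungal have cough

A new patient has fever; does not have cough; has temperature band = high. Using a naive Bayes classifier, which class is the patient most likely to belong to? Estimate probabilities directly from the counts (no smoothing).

bacterial

bacterial: (51/106) × (37/51) × (26/51) × (48/51) ≈ 0.167483
viral: (17/106) × (12/17) × (12/17) × (11/17) ≈ 0.0517073
fungal: (38/106) × (21/38) × (13/38) × (34/38) ≈ 0.0606413
Highest score → bacterial.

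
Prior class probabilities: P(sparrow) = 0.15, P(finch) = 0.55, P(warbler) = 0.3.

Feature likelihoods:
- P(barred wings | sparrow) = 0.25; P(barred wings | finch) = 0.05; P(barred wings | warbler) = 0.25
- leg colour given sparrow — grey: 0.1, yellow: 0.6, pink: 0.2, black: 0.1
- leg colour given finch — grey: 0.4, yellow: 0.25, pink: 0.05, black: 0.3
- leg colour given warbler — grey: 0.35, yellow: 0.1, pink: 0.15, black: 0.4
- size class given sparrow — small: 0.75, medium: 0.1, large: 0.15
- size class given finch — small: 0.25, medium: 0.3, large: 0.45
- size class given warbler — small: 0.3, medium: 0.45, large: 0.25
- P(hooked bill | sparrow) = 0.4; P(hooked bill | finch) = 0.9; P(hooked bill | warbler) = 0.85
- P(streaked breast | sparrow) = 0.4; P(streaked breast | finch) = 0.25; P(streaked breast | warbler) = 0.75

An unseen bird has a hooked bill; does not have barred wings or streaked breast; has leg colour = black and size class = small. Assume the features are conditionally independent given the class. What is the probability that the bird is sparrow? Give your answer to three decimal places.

sparrow: 0.15 × (1−0.25) × 0.1 × 0.75 × 0.4 × (1−0.4) = 0.002025
finch: 0.55 × (1−0.05) × 0.3 × 0.25 × 0.9 × (1−0.25) = 0.0264515625
warbler: 0.3 × (1−0.25) × 0.4 × 0.3 × 0.85 × (1−0.75) = 0.0057375
P(sparrow | x) = 0.002025 / 0.0342140625 ≈ 0.059

0.059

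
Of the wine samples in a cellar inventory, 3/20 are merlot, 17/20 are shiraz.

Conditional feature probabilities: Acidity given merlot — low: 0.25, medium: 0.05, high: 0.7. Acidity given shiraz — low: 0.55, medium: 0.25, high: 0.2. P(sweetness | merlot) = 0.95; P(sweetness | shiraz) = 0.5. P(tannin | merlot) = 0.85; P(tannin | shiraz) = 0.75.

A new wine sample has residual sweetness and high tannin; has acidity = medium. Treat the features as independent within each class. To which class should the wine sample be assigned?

merlot: 0.15 × 0.05 × 0.95 × 0.85 = 0.00605625
shiraz: 0.85 × 0.25 × 0.5 × 0.75 = 0.0796875
Highest score → shiraz.

shiraz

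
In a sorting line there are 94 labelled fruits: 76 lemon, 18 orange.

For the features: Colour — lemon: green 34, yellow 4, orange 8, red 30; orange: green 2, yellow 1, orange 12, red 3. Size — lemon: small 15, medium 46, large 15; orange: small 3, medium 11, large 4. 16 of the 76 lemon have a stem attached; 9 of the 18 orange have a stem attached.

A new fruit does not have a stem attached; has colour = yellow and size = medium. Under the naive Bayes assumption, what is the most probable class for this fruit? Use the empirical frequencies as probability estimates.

lemon: (76/94) × (4/76) × (46/76) × (60/76) ≈ 0.0203336
orange: (18/94) × (1/18) × (11/18) × (9/18) ≈ 0.00325059
Highest score → lemon.

lemon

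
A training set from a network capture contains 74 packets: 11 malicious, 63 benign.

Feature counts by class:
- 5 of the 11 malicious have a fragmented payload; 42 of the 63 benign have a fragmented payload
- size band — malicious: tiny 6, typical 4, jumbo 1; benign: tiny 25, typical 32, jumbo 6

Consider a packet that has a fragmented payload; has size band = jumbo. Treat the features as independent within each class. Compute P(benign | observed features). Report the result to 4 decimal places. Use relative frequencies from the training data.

0.8980

malicious: (11/74) × (5/11) × (1/11) ≈ 0.00614251
benign: (63/74) × (42/63) × (6/63) ≈ 0.0540541
P(benign | x) = 0.0540541 / 0.06019661 ≈ 0.8980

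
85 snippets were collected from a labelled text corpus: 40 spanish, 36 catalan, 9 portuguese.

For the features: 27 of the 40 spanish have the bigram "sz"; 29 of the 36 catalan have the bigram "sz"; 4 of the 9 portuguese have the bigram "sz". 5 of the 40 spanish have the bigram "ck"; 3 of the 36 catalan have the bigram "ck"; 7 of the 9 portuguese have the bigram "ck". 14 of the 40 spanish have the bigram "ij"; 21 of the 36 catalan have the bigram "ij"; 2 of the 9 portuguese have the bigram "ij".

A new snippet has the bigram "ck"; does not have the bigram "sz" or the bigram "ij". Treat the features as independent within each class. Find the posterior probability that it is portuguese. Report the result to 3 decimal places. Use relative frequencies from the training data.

0.700

spanish: (40/85) × (13/40) × (5/40) × (26/40) ≈ 0.0124265
catalan: (36/85) × (7/36) × (3/36) × (15/36) ≈ 0.00285948
portuguese: (9/85) × (5/9) × (7/9) × (7/9) ≈ 0.0355846
P(portuguese | x) = 0.0355846 / 0.05087058 ≈ 0.700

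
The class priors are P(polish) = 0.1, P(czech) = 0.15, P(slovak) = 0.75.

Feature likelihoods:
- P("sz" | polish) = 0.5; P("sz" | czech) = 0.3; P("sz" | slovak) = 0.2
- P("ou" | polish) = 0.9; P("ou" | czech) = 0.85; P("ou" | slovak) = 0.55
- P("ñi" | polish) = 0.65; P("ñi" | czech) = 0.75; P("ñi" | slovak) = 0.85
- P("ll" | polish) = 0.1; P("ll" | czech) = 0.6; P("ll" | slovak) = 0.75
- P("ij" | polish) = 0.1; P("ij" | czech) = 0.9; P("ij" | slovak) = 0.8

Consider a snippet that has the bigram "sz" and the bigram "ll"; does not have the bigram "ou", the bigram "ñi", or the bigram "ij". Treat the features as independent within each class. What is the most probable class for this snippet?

slovak

polish: 0.1 × 0.5 × (1−0.9) × (1−0.65) × 0.1 × (1−0.1) = 0.0001575
czech: 0.15 × 0.3 × (1−0.85) × (1−0.75) × 0.6 × (1−0.9) = 0.00010125
slovak: 0.75 × 0.2 × (1−0.55) × (1−0.85) × 0.75 × (1−0.8) = 0.00151875
Highest score → slovak.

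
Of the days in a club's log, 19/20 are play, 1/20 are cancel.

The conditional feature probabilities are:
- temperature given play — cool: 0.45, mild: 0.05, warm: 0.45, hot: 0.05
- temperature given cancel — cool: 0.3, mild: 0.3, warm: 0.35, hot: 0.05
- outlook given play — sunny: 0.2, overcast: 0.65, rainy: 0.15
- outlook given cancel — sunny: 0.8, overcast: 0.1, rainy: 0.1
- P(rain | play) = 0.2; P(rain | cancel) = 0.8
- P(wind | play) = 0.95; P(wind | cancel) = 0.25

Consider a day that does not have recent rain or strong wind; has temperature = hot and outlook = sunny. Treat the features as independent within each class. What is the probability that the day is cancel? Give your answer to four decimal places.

0.4412

play: 0.95 × 0.05 × 0.2 × (1−0.2) × (1−0.95) = 0.00038
cancel: 0.05 × 0.05 × 0.8 × (1−0.8) × (1−0.25) = 0.0003
P(cancel | x) = 0.0003 / 0.00068 ≈ 0.4412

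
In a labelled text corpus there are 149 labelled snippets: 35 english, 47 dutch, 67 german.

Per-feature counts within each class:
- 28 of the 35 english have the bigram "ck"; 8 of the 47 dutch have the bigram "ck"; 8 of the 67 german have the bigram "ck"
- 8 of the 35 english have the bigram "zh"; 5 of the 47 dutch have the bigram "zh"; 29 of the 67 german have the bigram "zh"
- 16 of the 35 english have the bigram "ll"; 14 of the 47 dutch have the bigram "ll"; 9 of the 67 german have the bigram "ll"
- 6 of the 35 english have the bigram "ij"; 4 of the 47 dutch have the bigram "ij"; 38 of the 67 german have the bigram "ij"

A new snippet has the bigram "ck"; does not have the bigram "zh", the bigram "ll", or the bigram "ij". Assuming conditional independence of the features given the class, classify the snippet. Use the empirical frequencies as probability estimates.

english: (35/149) × (28/35) × (27/35) × (19/35) × (29/35) ≈ 0.0652053
dutch: (47/149) × (8/47) × (42/47) × (33/47) × (43/47) ≈ 0.0308207
german: (67/149) × (8/67) × (38/67) × (58/67) × (29/67) ≈ 0.0114101
Highest score → english.

english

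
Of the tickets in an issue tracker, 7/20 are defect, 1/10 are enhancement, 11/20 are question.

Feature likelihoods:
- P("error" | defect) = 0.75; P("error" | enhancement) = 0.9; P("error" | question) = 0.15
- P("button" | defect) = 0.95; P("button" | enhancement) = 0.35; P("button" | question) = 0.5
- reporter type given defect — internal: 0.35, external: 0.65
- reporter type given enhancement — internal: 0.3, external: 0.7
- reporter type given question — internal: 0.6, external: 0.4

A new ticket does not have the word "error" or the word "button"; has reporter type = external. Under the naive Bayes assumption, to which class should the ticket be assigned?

defect: 0.35 × (1−0.75) × (1−0.95) × 0.65 = 0.00284375
enhancement: 0.1 × (1−0.9) × (1−0.35) × 0.7 = 0.00455
question: 0.55 × (1−0.15) × (1−0.5) × 0.4 = 0.0935
Highest score → question.

question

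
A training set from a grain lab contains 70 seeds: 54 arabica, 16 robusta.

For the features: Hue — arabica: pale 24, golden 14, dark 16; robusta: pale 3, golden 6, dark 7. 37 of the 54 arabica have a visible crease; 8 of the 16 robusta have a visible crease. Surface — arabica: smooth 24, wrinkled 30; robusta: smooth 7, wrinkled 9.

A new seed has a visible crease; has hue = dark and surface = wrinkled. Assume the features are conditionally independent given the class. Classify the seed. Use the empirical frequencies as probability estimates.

arabica: (54/70) × (16/54) × (37/54) × (30/54) ≈ 0.0870076
robusta: (16/70) × (7/16) × (8/16) × (9/16) = 0.028125
Highest score → arabica.

arabica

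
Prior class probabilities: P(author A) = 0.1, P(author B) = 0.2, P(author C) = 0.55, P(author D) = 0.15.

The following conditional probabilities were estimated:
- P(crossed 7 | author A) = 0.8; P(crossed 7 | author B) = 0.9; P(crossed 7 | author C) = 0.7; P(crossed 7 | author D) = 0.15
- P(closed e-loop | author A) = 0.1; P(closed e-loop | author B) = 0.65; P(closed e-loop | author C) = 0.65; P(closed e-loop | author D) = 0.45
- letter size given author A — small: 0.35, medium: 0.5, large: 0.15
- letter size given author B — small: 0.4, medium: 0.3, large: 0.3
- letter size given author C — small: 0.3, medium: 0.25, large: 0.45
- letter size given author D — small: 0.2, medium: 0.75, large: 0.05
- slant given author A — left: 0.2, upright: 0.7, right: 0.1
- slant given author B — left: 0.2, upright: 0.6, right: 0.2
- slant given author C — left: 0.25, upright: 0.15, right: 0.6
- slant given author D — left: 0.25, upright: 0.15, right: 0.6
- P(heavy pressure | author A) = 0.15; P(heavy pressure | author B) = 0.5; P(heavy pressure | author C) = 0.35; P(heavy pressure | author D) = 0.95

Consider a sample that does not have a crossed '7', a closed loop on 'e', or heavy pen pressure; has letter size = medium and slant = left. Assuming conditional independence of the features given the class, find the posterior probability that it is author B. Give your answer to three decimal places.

0.044

author A: 0.1 × (1−0.8) × (1−0.1) × 0.5 × 0.2 × (1−0.15) = 0.00153
author B: 0.2 × (1−0.9) × (1−0.65) × 0.3 × 0.2 × (1−0.5) = 0.00021
author C: 0.55 × (1−0.7) × (1−0.65) × 0.25 × 0.25 × (1−0.35) = 0.00234609375
author D: 0.15 × (1−0.15) × (1−0.45) × 0.75 × 0.25 × (1−0.95) = 0.000657421875
P(author B | x) = 0.00021 / 0.004743515625 ≈ 0.044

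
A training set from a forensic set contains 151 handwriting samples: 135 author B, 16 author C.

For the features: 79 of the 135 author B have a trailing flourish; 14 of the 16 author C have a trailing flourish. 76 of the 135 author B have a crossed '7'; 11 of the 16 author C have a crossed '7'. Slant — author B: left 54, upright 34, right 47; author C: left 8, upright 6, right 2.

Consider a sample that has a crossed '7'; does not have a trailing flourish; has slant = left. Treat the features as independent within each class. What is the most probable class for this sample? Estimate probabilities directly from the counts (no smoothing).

author B: (135/151) × (56/135) × (76/135) × (54/135) ≈ 0.0835124
author C: (16/151) × (2/16) × (11/16) × (8/16) ≈ 0.00455298
Highest score → author B.

author B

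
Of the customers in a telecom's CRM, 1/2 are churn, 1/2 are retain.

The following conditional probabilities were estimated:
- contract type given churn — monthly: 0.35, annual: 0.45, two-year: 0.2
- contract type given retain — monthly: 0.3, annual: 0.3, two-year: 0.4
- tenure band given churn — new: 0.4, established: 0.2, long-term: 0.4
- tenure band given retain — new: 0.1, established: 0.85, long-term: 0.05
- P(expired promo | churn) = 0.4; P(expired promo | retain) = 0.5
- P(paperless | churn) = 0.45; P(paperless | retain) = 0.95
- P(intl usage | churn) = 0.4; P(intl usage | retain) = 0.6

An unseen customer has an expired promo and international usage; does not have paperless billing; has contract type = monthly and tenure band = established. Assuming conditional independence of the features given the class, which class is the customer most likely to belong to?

churn

churn: 0.5 × 0.35 × 0.2 × 0.4 × (1−0.45) × 0.4 = 0.00308
retain: 0.5 × 0.3 × 0.85 × 0.5 × (1−0.95) × 0.6 = 0.0019125
Highest score → churn.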